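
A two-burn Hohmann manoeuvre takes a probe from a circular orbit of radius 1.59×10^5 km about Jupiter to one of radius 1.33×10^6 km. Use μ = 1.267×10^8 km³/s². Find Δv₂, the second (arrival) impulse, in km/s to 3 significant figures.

Transfer-ellipse semi-major axis a_t = (r₁ + r₂)/2 = (1.590×10^5 + 1.330×10^6)/2 = 7.445×10^5 km.
Circular speed at r = 1.330×10^6 km: v_c = √(μ/r) = 9.7603 km/s.
Transfer-orbit speed at the same r (vis-viva, a = a_t): v_t = √[μ(2/r − 1/a_t)] = 4.5105 km/s.
Δv₂ = |v_t − v_c| = |4.5105 − 9.7603| = 5.250 km/s.

Δv₂ = 5.25 km/s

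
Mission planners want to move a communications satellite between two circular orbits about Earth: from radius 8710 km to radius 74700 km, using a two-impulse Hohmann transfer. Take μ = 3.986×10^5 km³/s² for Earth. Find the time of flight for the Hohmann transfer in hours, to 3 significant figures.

t = 11.8 hours

The Hohmann ellipse has a_t = (r₁ + r₂)/2 = 41705 km.
Transfer time t = π√(a_t³/μ) = π√((41705)³ / 3.986×10^5) = 42380 s.
Converting: 42380 s ÷ 3600 s/hour = 11.8 hours.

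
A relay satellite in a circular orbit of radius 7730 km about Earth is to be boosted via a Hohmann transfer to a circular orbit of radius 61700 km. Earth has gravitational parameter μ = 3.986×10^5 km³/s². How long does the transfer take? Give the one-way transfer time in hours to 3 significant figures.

t = 8.94 hours

The Hohmann ellipse has a_t = (r₁ + r₂)/2 = 34715 km.
Half the transfer-orbit period gives t = π√(a_t³/μ) = 32190 s.
Converting: 32190 s ÷ 3600 s/hour = 8.94 hours.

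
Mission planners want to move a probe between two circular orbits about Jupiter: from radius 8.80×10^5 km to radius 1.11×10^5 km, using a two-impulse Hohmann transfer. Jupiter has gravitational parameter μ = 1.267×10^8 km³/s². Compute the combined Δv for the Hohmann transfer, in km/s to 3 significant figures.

Transfer-ellipse semi-major axis a_t = (r₁ + r₂)/2 = (8.800×10^5 + 1.110×10^5)/2 = 4.955×10^5 km.
Circular speed at r₁: v₁ = √(μ/r₁) = √(1.267×10^8/8.800×10^5) = 11.999 km/s.
Transfer-orbit speed at r₁ (vis-viva equation): v_a = √[μ(2/r₁ − 1/a_t)] = 5.6792 km/s.
First burn Δv₁ = |v_a − v₁| = 6.320 km/s.
Circular speed at r₂: v₂ = √(μ/r₂) = 33.785 km/s.
Transfer-orbit speed at r₂: v_p = √[μ(2/r₂ − 1/a_t)] = 45.024 km/s.
Second burn Δv₂ = |v₂ − v_p| = 11.24 km/s.
Total Δv = Δv₁ + Δv₂ = 17.56 km/s.

Δv = 17.6 km/s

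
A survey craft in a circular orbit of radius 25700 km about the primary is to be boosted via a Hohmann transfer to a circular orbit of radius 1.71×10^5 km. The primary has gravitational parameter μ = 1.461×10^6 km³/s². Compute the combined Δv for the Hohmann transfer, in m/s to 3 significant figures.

Transfer-ellipse semi-major axis a_t = (r₁ + r₂)/2 = (25700 + 1.710×10^5)/2 = 98350 km.
At r₁ the circular-orbit speed is v₁ = √(μ/r₁) = 7.540 km/s.
On the transfer ellipse at r₁, vis-viva gives v_p = √[μ(2/r₁ − 1/a_t)] = 9.942 km/s.
First burn Δv₁ = |v_p − v₁| = 2.402 km/s.
Circular speed at r₂: v₂ = √(μ/r₂) = 2.923 km/s.
Transfer-orbit speed at r₂: v_a = √[μ(2/r₂ − 1/a_t)] = 1.494 km/s.
Second burn Δv₂ = |v₂ − v_a| = 1.429 km/s.
Δv = Δv₁ + Δv₂ = 2.402 + 1.429 = 3.831 km/s.

Δv = 3830 m/s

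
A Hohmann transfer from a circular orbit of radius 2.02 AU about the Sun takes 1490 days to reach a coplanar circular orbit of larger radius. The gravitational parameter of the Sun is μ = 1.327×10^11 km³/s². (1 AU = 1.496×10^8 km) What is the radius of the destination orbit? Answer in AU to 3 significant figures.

In km: r₁ = 2.02 × 1.496×10^8 = 3.02192×10^8 km.
Transfer time t = 1490 days = 1.28736×10^8 s, and t = π√(a_t³/μ).
So a_t = (μ t²/π²)^(1/3) = (1.327×10^11 × (1.28736×10^8)² / π²)^(1/3) = 6.0626×10^8 km.
Since a_t = (r₁ + r₂)/2, r₂ = 2a_t − r₁ = 2×6.0626×10^8 − 3.02192×10^8 = 9.10328×10^8 km.
In AU: r₂ = 9.10328×10^8 / 1.496×10^8 = 6.09 AU.

r₂ = 6.09 AU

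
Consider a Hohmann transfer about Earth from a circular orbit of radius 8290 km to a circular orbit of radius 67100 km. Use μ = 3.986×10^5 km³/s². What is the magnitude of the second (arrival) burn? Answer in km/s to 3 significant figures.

Δv₂ = 1.29 km/s

Transfer-ellipse semi-major axis a_t = (r₁ + r₂)/2 = (8290 + 67100)/2 = 37695 km.
On the circular orbit at r = 67100 km, v_c = √(μ/r) = 2.437 km/s.
Transfer-orbit speed at the same r (vis-viva, a = a_t): v_t = √[μ(2/r − 1/a_t)] = 1.143 km/s.
Δv₂ = |v_t − v_c| = |1.143 − 2.437| = 1.294 km/s.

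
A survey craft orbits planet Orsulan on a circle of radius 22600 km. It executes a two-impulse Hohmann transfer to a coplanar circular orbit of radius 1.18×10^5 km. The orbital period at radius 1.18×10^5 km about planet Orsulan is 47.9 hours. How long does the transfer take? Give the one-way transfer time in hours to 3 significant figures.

t = 11.0 hours

From Kepler's third law T² = 4π²r³/μ at r = 1.18×10^5 km, T = 47.9 hours = 47.9 × 3600 s = 1.7244×10^5 s: μ = 4π²r³/T² = 2.18137×10^6 km³/s².
The Hohmann ellipse has a_t = (r₁ + r₂)/2 = 70300 km.
Half the transfer-orbit period gives t = π√(a_t³/μ) = 39650 s.
Converting: 39650 s ÷ 3600 s/hour = 11.0 hours.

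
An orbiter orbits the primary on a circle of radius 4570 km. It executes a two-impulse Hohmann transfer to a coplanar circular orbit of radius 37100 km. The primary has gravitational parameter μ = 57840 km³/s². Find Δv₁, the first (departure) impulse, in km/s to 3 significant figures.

Transfer-ellipse semi-major axis a_t = (r₁ + r₂)/2 = (4570 + 37100)/2 = 20835 km.
On the circular orbit at r = 4570 km, v_c = √(μ/r) = 3.5576 km/s.
Transfer-orbit speed at the same r (vis-viva, a = a_t): v_t = √[μ(2/r − 1/a_t)] = 4.7473 km/s.
Δv₁ = |v_t − v_c| = |4.7473 − 3.5576| = 1.190 km/s.

Δv₁ = 1.19 km/s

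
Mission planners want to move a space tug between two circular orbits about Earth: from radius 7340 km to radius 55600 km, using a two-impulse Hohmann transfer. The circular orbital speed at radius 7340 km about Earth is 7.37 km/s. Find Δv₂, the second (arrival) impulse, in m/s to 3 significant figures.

From the circular-orbit relation v² = μ/r at r = 7340 km: μ = v²r = (7.37)² × 7340 = 3.98686×10^5 km³/s².
The Hohmann ellipse has a_t = (r₁ + r₂)/2 = 31470 km.
Circular speed at r = 55600 km: v_c = √(μ/r) = 2.678 km/s.
Transfer-orbit speed at the same r (vis-viva, a = a_t): v_t = √[μ(2/r − 1/a_t)] = 1.293 km/s.
Δv₂ = |v_t − v_c| = |1.293 − 2.678| = 1.385 km/s.

Δv₂ = 1380 m/s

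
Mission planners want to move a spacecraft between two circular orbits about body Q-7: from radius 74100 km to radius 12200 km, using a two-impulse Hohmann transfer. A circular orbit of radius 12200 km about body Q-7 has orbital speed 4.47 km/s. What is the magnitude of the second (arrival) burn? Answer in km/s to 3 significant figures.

Δv₂ = 1.39 km/s

From the circular-orbit relation v² = μ/r at r = 12200 km: μ = v²r = (4.47)² × 12200 = 2.43767×10^5 km³/s².
The Hohmann ellipse has a_t = (r₁ + r₂)/2 = 43150 km.
On the circular orbit at r = 12200 km, v_c = √(μ/r) = 4.470 km/s.
Transfer-orbit speed at the same r (vis-viva, a = a_t): v_t = √[μ(2/r − 1/a_t)] = 5.858 km/s.
Δv₂ = |v_t − v_c| = |5.858 − 4.470| = 1.388 km/s.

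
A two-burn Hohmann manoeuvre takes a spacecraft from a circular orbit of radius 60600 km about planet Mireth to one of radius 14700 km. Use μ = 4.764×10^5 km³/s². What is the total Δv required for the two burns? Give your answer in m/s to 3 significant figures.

Semi-major axis of the transfer orbit: a_t = (60600 + 14700)/2 = 37650 km.
Circular speed at r₁: v₁ = √(μ/r₁) = √(4.764×10^5/60600) = 2.80382 km/s.
Transfer-orbit speed at r₁ (v² = μ(2/r − 1/a)): v_a = √[μ(2/r₁ − 1/a_t)] = 1.75197 km/s.
First burn Δv₁ = |v_a − v₁| = 1.05185 km/s.
Circular speed at r₂: v₂ = √(μ/r₂) = 5.69282 km/s.
Transfer-orbit speed at r₂: v_p = √[μ(2/r₂ − 1/a_t)] = 7.22239 km/s.
Second burn Δv₂ = |v₂ − v_p| = 1.52957 km/s.
Δv = Δv₁ + Δv₂ = 1.05185 + 1.52957 = 2.581 km/s.

Δv = 2580 m/s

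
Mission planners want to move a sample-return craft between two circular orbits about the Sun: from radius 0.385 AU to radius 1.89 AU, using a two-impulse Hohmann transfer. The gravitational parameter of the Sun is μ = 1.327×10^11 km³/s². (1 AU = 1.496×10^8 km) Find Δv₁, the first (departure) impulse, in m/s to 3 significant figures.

Δv₁ = 13900 m/s

In km: r₁ = 0.385 × 1.496×10^8 = 5.7596×10^7 km; r₂ = 1.89 × 1.496×10^8 = 2.82744×10^8 km.
Transfer-ellipse semi-major axis a_t = (r₁ + r₂)/2 = (5.7596×10^7 + 2.82744×10^8)/2 = 1.7017×10^8 km.
Circular speed at r = 5.7596×10^7 km: v_c = √(μ/r) = 48.00 km/s.
Vis-viva on the transfer ellipse at r = 5.7596×10^7 km gives v_t = √[μ(2/r − 1/a_t)] = 61.87 km/s.
Δv₁ = |v_t − v_c| = |61.87 − 48.00| = 13.87 km/s.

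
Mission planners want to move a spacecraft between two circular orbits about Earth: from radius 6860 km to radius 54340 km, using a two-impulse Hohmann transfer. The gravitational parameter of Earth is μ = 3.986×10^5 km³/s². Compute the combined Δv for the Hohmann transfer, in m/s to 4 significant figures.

Transfer-ellipse semi-major axis a_t = (r₁ + r₂)/2 = (6860 + 54340)/2 = 30600 km.
Circular speed at r₁: v₁ = √(μ/r₁) = √(3.986×10^5/6860) = 7.6227 km/s.
Transfer-orbit speed at r₁ (v² = μ(2/r − 1/a)): v_p = √[μ(2/r₁ − 1/a_t)] = 10.158 km/s.
First burn Δv₁ = |v_p − v₁| = 2.535 km/s.
At r₂, v₂ = √(μ/r₂) = 2.708 km/s.
Transfer-orbit speed at r₂: v_a = √[μ(2/r₂ − 1/a_t)] = 1.282 km/s.
Second burn Δv₂ = |v₂ − v_a| = 1.426 km/s.
Δv = Δv₁ + Δv₂ = 2.535 + 1.426 = 3.961 km/s.

Δv = 3961 m/s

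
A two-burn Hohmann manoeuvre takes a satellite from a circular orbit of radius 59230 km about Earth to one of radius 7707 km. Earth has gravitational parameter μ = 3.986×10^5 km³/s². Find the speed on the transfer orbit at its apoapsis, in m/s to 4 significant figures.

Transfer-ellipse semi-major axis a_t = (r₁ + r₂)/2 = (59230 + 7707)/2 = 33468.5 km.
At apoapsis, r = 59230 km.
Vis-viva: v = √[μ(2/r − 1/a_t)] = √[3.986×10^5 × (2/59230 − 1/33468.5)] = 1.245 km/s.

v = 1245 m/s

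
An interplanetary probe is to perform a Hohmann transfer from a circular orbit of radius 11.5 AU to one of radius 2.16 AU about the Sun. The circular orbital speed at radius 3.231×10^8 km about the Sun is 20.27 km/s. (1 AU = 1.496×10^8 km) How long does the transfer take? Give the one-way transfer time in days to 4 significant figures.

t = 3259 days

From the circular-orbit relation v² = μ/r at r = 3.231×10^8 km: μ = v²r = (20.27)² × 3.231×10^8 = 1.32753×10^11 km³/s².
In km: r₁ = 11.5 × 1.496×10^8 = 1.7204×10^9 km; r₂ = 2.16 × 1.496×10^8 = 3.23136×10^8 km.
The Hohmann ellipse has a_t = (r₁ + r₂)/2 = 1.021768×10^9 km.
Half the transfer-orbit period gives t = π√(a_t³/μ) = 2.816×10^8 s.
Converting: 2.816×10^8 s ÷ 86400 s/day = 3259 days.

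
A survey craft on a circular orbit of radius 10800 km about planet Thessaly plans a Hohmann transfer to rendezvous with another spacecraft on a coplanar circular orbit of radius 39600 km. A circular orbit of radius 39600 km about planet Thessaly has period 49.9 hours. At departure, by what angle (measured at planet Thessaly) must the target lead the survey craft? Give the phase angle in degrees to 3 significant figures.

φ = 88.6°

From Kepler's third law T² = 4π²r³/μ at r = 39600 km, T = 49.9 hours = 49.9 × 3600 s = 1.7964×10^5 s: μ = 4π²r³/T² = 75969.5 km³/s².
The Hohmann ellipse has a_t = (r₁ + r₂)/2 = 25200 km.
The half-period of the transfer ellipse is t = π√(a_t³/μ) = 45596 s.
Target angular speed ω₂ = √(μ/r₂³) = 3.4977×10^-5 rad/s.
Angle swept by the target during transfer: ω₂·t = 1.5948 rad = 91.38°.
Arrival is 180° from departure on the ellipse, so φ = 180° − 91.38° = 88.6°.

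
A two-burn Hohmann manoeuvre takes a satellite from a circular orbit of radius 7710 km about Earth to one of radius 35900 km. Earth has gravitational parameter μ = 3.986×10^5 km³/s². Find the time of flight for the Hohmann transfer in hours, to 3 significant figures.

t = 4.45 hours

Transfer-ellipse semi-major axis a_t = (r₁ + r₂)/2 = (7710 + 35900)/2 = 21805 km.
Transfer time t = π√(a_t³/μ) = π√((21805)³ / 3.986×10^5) = 16020 s.
Converting: 16020 s ÷ 3600 s/hour = 4.45 hours.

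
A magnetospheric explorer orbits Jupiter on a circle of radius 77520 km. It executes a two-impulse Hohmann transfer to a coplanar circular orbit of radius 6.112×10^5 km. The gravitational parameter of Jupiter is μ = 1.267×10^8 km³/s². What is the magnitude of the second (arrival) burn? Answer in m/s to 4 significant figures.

Transfer-ellipse semi-major axis a_t = (r₁ + r₂)/2 = (77520 + 6.112×10^5)/2 = 3.4436×10^5 km.
Circular speed at r = 6.112×10^5 km: v_c = √(μ/r) = 14.398 km/s.
Vis-viva on the transfer ellipse at r = 6.112×10^5 km gives v_t = √[μ(2/r − 1/a_t)] = 6.8312 km/s.
Δv₂ = |v_t − v_c| = |6.8312 − 14.398| = 7.567 km/s.

Δv₂ = 7567 m/s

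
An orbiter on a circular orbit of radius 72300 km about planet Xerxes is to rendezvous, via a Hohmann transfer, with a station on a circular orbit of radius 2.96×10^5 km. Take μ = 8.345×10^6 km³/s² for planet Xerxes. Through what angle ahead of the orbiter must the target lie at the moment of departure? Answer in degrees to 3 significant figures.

φ = 91.7°

Transfer-ellipse semi-major axis a_t = (r₁ + r₂)/2 = (72300 + 2.960×10^5)/2 = 1.8415×10^5 km.
Transfer time t = π√(a_t³/μ) = 85940 s.
Target angular speed ω₂ = √(μ/r₂³) = 1.7938×10^-5 rad/s.
Angle swept by the target during transfer: ω₂·t = 1.5416 rad = 88.33°.
Arrival is 180° from departure on the ellipse, so φ = 180° − 88.33° = 91.7°.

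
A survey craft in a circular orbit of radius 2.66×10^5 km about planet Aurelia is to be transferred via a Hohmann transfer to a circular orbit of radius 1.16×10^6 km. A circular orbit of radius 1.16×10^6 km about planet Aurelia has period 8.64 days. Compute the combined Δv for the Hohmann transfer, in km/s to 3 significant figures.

From Kepler's third law T² = 4π²r³/μ at r = 1.16×10^6 km, T = 8.64 days = 8.64 × 86400 s = 7.46496×10^5 s: μ = 4π²r³/T² = 1.10581×10^8 km³/s².
Semi-major axis of the transfer orbit: a_t = (2.660×10^5 + 1.160×10^6)/2 = 7.130×10^5 km.
Circular speed at r₁: v₁ = √(μ/r₁) = √(1.10581×10^8/2.660×10^5) = 20.38912 km/s.
On the transfer ellipse at r₁, vis-viva equation gives v_p = √[μ(2/r₁ − 1/a_t)] = 26.00655 km/s.
First burn Δv₁ = |v_p − v₁| = 5.617 km/s.
Circular speed at r₂: v₂ = √(μ/r₂) = 9.764 km/s.
Transfer-orbit speed at r₂: v_a = √[μ(2/r₂ − 1/a_t)] = 5.964 km/s.
Second burn Δv₂ = |v₂ − v_a| = 3.800 km/s.
Total Δv = Δv₁ + Δv₂ = 9.417 km/s.

Δv = 9.42 km/s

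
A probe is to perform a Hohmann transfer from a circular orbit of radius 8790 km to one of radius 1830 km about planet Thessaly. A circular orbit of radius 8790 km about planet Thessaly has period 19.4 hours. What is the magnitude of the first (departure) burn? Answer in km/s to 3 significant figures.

Δv₁ = 0.327 km/s

From Kepler's third law T² = 4π²r³/μ at r = 8790 km, T = 19.4 hours = 19.4 × 3600 s = 69840 s: μ = 4π²r³/T² = 5496.90 km³/s².
Transfer-ellipse semi-major axis a_t = (r₁ + r₂)/2 = (8790 + 1830)/2 = 5310 km.
Circular speed at r = 8790 km: v_c = √(μ/r) = 0.7908 km/s.
Vis-viva on the transfer ellipse at r = 8790 km gives v_t = √[μ(2/r − 1/a_t)] = 0.4642 km/s.
Δv₁ = |v_t − v_c| = |0.4642 − 0.7908| = 0.3266 km/s.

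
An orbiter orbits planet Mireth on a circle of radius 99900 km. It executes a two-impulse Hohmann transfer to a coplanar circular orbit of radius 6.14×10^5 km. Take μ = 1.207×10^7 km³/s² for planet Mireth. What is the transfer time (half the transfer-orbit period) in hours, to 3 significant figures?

t = 53.6 hours

Transfer-ellipse semi-major axis a_t = (r₁ + r₂)/2 = (99900 + 6.140×10^5)/2 = 3.5695×10^5 km.
By Kepler's third law the transfer-orbit period is T = 2π√(a_t³/μ), so t = T/2 = 1.928×10^5 s.
Converting: 1.928×10^5 s ÷ 3600 s/hour = 53.6 hours.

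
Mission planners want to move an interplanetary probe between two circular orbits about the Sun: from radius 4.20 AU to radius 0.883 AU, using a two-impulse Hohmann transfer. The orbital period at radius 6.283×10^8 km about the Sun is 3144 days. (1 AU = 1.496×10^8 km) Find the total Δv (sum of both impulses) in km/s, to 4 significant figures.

From Kepler's third law T² = 4π²r³/μ at r = 6.283×10^8 km, T = 3144 days = 3144 × 86400 s = 2.716416×10^8 s: μ = 4π²r³/T² = 1.32699×10^11 km³/s².
In km: r₁ = 4.20 × 1.496×10^8 = 6.2832×10^8 km; r₂ = 0.883 × 1.496×10^8 = 1.320968×10^8 km.
Semi-major axis of the transfer orbit: a_t = (6.2832×10^8 + 1.320968×10^8)/2 = 3.802084×10^8 km.
Circular speed at r₁: v₁ = √(μ/r₁) = √(1.32699×10^11/6.2832×10^8) = 14.533 km/s.
Transfer-orbit speed at r₁ (vis-viva): v_a = √[μ(2/r₁ − 1/a_t)] = 8.5660 km/s.
First burn Δv₁ = |v_a − v₁| = 5.967 km/s.
Circular speed at r₂: v₂ = √(μ/r₂) = 31.69 km/s.
Transfer-orbit speed at r₂: v_p = √[μ(2/r₂ − 1/a_t)] = 40.74 km/s.
Second burn Δv₂ = |v₂ − v_p| = 9.050 km/s.
Total Δv = Δv₁ + Δv₂ = 15.02 km/s.

Δv = 15.02 km/s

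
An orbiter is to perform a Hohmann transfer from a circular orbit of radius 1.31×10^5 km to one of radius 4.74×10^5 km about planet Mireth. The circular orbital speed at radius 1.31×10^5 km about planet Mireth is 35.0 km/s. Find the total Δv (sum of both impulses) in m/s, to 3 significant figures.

From the circular-orbit relation v² = μ/r at r = 1.31×10^5 km: μ = v²r = (35.0)² × 1.31×10^5 = 1.60475×10^8 km³/s².
The Hohmann ellipse has a_t = (r₁ + r₂)/2 = 3.025×10^5 km.
At r₁ the circular-orbit speed is v₁ = √(μ/r₁) = 35.000 km/s.
Transfer-orbit speed at r₁ (v² = μ(2/r − 1/a)): v_p = √[μ(2/r₁ − 1/a_t)] = 43.812 km/s.
First burn Δv₁ = |v_p − v₁| = 8.812 km/s.
At r₂, v₂ = √(μ/r₂) = 18.39986 km/s.
Transfer-orbit speed at r₂: v_a = √[μ(2/r₂ − 1/a_t)] = 12.10842 km/s.
Second burn Δv₂ = |v₂ − v_a| = 6.291 km/s.
Δv = Δv₁ + Δv₂ = 8.812 + 6.291 = 15.10 km/s.

Δv = 15100 m/s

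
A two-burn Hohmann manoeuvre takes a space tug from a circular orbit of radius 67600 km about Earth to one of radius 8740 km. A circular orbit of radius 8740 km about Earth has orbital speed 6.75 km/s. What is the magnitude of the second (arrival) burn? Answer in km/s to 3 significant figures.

Δv₂ = 2.23 km/s

From the circular-orbit relation v² = μ/r at r = 8740 km: μ = v²r = (6.75)² × 8740 = 3.98216×10^5 km³/s².
The Hohmann ellipse has a_t = (r₁ + r₂)/2 = 38170 km.
On the circular orbit at r = 8740 km, v_c = √(μ/r) = 6.750 km/s.
Transfer-orbit speed at the same r (vis-viva, a = a_t): v_t = √[μ(2/r − 1/a_t)] = 8.983 km/s.
Δv₂ = |v_t − v_c| = |8.983 − 6.750| = 2.233 km/s.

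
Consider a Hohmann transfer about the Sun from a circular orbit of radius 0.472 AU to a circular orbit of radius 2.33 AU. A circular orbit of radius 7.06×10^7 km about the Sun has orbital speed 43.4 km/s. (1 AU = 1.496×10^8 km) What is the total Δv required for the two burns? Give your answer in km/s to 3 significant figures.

Δv = 20.8 km/s

From the circular-orbit relation v² = μ/r at r = 7.06×10^7 km: μ = v²r = (43.4)² × 7.06×10^7 = 1.32979×10^11 km³/s².
In km: r₁ = 0.472 × 1.496×10^8 = 7.06112×10^7 km; r₂ = 2.33 × 1.496×10^8 = 3.48568×10^8 km.
Transfer-ellipse semi-major axis a_t = (r₁ + r₂)/2 = (7.06112×10^7 + 3.48568×10^8)/2 = 2.095896×10^8 km.
At r₁ the circular-orbit speed is v₁ = √(μ/r₁) = 43.397 km/s.
Transfer-orbit speed at r₁ (v² = μ(2/r − 1/a)): v_p = √[μ(2/r₁ − 1/a_t)] = 55.965 km/s.
First burn Δv₁ = |v_p − v₁| = 12.568 km/s.
Circular speed at r₂: v₂ = √(μ/r₂) = 19.532 km/s.
Transfer-orbit speed at r₂: v_a = √[μ(2/r₂ − 1/a_t)] = 11.337 km/s.
Second burn Δv₂ = |v₂ − v_a| = 8.1950 km/s.
Δv = Δv₁ + Δv₂ = 12.568 + 8.1950 = 20.76 km/s.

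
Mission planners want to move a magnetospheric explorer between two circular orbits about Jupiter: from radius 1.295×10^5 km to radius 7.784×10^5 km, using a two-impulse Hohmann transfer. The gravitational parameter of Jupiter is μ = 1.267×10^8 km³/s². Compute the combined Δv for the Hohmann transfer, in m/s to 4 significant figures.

The Hohmann ellipse has a_t = (r₁ + r₂)/2 = 4.5395×10^5 km.
Circular speed at r₁: v₁ = √(μ/r₁) = √(1.267×10^8/1.295×10^5) = 31.28 km/s.
Transfer-orbit speed at r₁ (vis-viva equation): v_p = √[μ(2/r₁ − 1/a_t)] = 40.96 km/s.
First burn Δv₁ = |v_p − v₁| = 9.680 km/s.
At r₂, v₂ = √(μ/r₂) = 12.758 km/s.
Transfer-orbit speed at r₂: v_a = √[μ(2/r₂ − 1/a_t)] = 6.8142 km/s.
Second burn Δv₂ = |v₂ − v_a| = 5.944 km/s.
Δv = Δv₁ + Δv₂ = 9.680 + 5.944 = 15.62 km/s.

Δv = 15620 m/s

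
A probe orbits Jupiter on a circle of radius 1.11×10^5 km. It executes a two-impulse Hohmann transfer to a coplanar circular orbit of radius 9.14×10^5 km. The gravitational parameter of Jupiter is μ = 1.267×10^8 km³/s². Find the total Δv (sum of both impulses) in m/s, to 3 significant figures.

Semi-major axis of the transfer orbit: a_t = (1.110×10^5 + 9.140×10^5)/2 = 5.125×10^5 km.
At r₁ the circular-orbit speed is v₁ = √(μ/r₁) = 33.785 km/s.
Transfer-orbit speed at r₁ (v² = μ(2/r − 1/a)): v_p = √[μ(2/r₁ − 1/a_t)] = 45.118 km/s.
First burn Δv₁ = |v_p − v₁| = 11.333 km/s.
At r₂, v₂ = √(μ/r₂) = 11.7738 km/s.
Transfer-orbit speed at r₂: v_a = √[μ(2/r₂ − 1/a_t)] = 5.47936 km/s.
Second burn Δv₂ = |v₂ − v_a| = 6.2944 km/s.
Δv = Δv₁ + Δv₂ = 11.333 + 6.2944 = 17.63 km/s.

Δv = 17600 m/s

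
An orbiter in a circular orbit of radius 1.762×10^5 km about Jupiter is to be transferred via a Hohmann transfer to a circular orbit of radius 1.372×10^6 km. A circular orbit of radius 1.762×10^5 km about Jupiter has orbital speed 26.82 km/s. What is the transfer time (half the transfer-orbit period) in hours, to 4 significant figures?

From the circular-orbit relation v² = μ/r at r = 1.762×10^5 km: μ = v²r = (26.82)² × 1.762×10^5 = 1.26743×10^8 km³/s².
The Hohmann ellipse has a_t = (r₁ + r₂)/2 = 7.741×10^5 km.
By Kepler's third law the transfer-orbit period is T = 2π√(a_t³/μ), so t = T/2 = 1.9006×10^5 s.
Converting: 1.9006×10^5 s ÷ 3600 s/hour = 52.79 hours.

t = 52.79 hours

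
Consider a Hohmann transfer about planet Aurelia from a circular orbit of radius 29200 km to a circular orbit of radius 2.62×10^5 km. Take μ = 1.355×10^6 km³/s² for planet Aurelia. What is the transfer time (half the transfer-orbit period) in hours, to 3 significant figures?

t = 41.7 hours

Transfer-ellipse semi-major axis a_t = (r₁ + r₂)/2 = (29200 + 2.620×10^5)/2 = 1.456×10^5 km.
Transfer time t = π√(a_t³/μ) = π√((1.456×10^5)³ / 1.355×10^6) = 1.49942×10^5 s.
Converting: 1.49942×10^5 s ÷ 3600 s/hour = 41.7 hours.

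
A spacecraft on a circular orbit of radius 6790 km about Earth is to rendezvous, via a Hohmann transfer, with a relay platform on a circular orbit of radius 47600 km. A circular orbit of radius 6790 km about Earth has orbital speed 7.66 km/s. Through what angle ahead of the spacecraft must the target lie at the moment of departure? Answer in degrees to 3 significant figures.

From the circular-orbit relation v² = μ/r at r = 6790 km: μ = v²r = (7.66)² × 6790 = 3.98407×10^5 km³/s².
Transfer-ellipse semi-major axis a_t = (r₁ + r₂)/2 = (6790 + 47600)/2 = 27195 km.
Transfer time t = π√(a_t³/μ) = 22321.3 s.
The target's mean motion on its circular orbit is ω₂ = √(μ/r₂³) = 6.07790×10^-5 rad/s.
Angle swept by the target during transfer: ω₂·t = 1.3567 rad = 77.73°.
Arrival is 180° from departure on the ellipse, so φ = 180° − 77.73° = 102°.

φ = 102°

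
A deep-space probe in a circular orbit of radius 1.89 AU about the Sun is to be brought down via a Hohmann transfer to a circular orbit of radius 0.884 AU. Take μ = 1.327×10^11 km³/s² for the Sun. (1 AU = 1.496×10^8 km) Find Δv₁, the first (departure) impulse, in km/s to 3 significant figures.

In km: r₁ = 1.89 × 1.496×10^8 = 2.82744×10^8 km; r₂ = 0.884 × 1.496×10^8 = 1.322464×10^8 km.
The Hohmann ellipse has a_t = (r₁ + r₂)/2 = 2.074952×10^8 km.
On the circular orbit at r = 2.82744×10^8 km, v_c = √(μ/r) = 21.664 km/s.
Vis-viva on the transfer ellipse at r = 2.82744×10^8 km gives v_t = √[μ(2/r − 1/a_t)] = 17.295 km/s.
Δv₁ = |v_t − v_c| = |17.295 − 21.664| = 4.369 km/s.

Δv₁ = 4.37 km/s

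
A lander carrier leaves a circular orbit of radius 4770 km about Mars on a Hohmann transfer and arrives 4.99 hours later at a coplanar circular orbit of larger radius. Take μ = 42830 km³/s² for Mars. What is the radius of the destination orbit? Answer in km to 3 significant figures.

r₂ = 17600 km

Transfer time t = 4.99 hours = 17964 s, and t = π√(a_t³/μ).
So a_t = (μ t²/π²)^(1/3) = (42830 × (17964)² / π²)^(1/3) = 11188 km.
Since a_t = (r₁ + r₂)/2, r₂ = 2a_t − r₁ = 2×11188 − 4770 = 17606 km.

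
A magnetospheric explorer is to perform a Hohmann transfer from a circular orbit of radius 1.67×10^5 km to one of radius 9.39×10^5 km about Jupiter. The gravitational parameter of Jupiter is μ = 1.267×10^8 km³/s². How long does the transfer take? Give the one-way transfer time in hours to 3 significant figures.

Transfer-ellipse semi-major axis a_t = (r₁ + r₂)/2 = (1.670×10^5 + 9.390×10^5)/2 = 5.530×10^5 km.
Half the transfer-orbit period gives t = π√(a_t³/μ) = 1.148×10^5 s.
Converting: 1.148×10^5 s ÷ 3600 s/hour = 31.9 hours.

t = 31.9 hours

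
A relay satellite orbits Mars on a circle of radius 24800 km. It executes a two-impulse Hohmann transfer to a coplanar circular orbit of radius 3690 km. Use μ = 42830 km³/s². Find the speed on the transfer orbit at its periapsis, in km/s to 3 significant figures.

Semi-major axis of the transfer orbit: a_t = (24800 + 3690)/2 = 14245 km.
The periapsis of the transfer ellipse is at r = 3690 km.
Applying v² = μ(2/r − 1/a_t): v = 4.495 km/s.

v = 4.50 km/s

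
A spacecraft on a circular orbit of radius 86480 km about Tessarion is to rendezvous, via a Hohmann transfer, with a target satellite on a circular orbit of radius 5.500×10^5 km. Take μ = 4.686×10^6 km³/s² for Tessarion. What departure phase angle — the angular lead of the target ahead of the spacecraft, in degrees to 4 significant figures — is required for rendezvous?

The Hohmann ellipse has a_t = (r₁ + r₂)/2 = 3.1824×10^5 km.
The half-period of the transfer ellipse is t = π√(a_t³/μ) = 2.6054×10^5 s.
Target angular speed ω₂ = √(μ/r₂³) = 5.3071×10^-6 rad/s.
Angle swept by the target during transfer: ω₂·t = 1.3827 rad = 79.22°.
Arrival is 180° from departure on the ellipse, so φ = 180° − 79.22° = 100.8°.

φ = 100.8°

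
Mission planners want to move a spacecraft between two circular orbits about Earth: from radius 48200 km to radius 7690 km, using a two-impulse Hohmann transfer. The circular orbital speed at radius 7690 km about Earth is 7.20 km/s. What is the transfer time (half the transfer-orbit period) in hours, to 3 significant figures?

t = 6.46 hours

From the circular-orbit relation v² = μ/r at r = 7690 km: μ = v²r = (7.20)² × 7690 = 3.98650×10^5 km³/s².
Semi-major axis of the transfer orbit: a_t = (48200 + 7690)/2 = 27945 km.
Half the transfer-orbit period gives t = π√(a_t³/μ) = 23240 s.
Converting: 23240 s ÷ 3600 s/hour = 6.46 hours.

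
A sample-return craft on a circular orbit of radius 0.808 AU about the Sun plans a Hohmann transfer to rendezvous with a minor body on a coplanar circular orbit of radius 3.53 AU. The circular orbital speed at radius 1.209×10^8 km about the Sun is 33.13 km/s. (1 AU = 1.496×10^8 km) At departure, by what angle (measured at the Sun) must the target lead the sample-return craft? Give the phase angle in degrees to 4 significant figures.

From the circular-orbit relation v² = μ/r at r = 1.209×10^8 km: μ = v²r = (33.13)² × 1.209×10^8 = 1.32699×10^11 km³/s².
In km: r₁ = 0.808 × 1.496×10^8 = 1.208768×10^8 km; r₂ = 3.53 × 1.496×10^8 = 5.28088×10^8 km.
The Hohmann ellipse has a_t = (r₁ + r₂)/2 = 3.244824×10^8 km.
The half-period of the transfer ellipse is t = π√(a_t³/μ) = 5.04083×10^7 s.
Target angular speed ω₂ = √(μ/r₂³) = 3.00175×10^-8 rad/s.
Angle swept by the target during transfer: ω₂·t = 1.51313 rad = 86.70°.
The sample-return craft traverses 180° on the transfer ellipse, so the target must lead by 180° − 86.70° = 93.30°.

φ = 93.30°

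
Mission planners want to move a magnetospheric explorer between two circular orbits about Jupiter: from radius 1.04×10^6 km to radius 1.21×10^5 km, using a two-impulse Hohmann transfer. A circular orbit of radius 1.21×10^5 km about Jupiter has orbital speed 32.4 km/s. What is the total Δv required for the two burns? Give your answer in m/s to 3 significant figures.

From the circular-orbit relation v² = μ/r at r = 1.21×10^5 km: μ = v²r = (32.4)² × 1.21×10^5 = 1.27021×10^8 km³/s².
Transfer-ellipse semi-major axis a_t = (r₁ + r₂)/2 = (1.040×10^6 + 1.210×10^5)/2 = 5.805×10^5 km.
Circular speed at r₁: v₁ = √(μ/r₁) = √(1.27021×10^8/1.040×10^6) = 11.0515 km/s.
Transfer-orbit speed at r₁ (v² = μ(2/r − 1/a)): v_a = √[μ(2/r₁ − 1/a_t)] = 5.04560 km/s.
First burn Δv₁ = |v_a − v₁| = 6.0059 km/s.
Circular speed at r₂: v₂ = √(μ/r₂) = 32.400 km/s.
Transfer-orbit speed at r₂: v_p = √[μ(2/r₂ − 1/a_t)] = 43.367 km/s.
Second burn Δv₂ = |v₂ − v_p| = 10.967 km/s.
Δv = Δv₁ + Δv₂ = 6.0059 + 10.967 = 16.97 km/s.

Δv = 17000 m/s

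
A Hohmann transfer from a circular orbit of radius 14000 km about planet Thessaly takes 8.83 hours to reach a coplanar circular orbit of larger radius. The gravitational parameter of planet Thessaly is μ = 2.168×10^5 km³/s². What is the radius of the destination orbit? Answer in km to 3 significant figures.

r₂ = 42200 km

Transfer time t = 8.83 hours = 31788 s, and t = π√(a_t³/μ).
So a_t = (μ t²/π²)^(1/3) = (2.168×10^5 × (31788)² / π²)^(1/3) = 28104 km.
Since a_t = (r₁ + r₂)/2, r₂ = 2a_t − r₁ = 2×28104 − 14000 = 42208 km.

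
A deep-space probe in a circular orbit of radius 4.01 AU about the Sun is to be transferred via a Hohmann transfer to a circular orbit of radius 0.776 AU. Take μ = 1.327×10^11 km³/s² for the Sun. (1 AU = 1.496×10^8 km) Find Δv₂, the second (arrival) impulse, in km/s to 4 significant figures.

Δv₂ = 9.957 km/s

In km: r₁ = 4.01 × 1.496×10^8 = 5.99896×10^8 km; r₂ = 0.776 × 1.496×10^8 = 1.160896×10^8 km.
The Hohmann ellipse has a_t = (r₁ + r₂)/2 = 3.579928×10^8 km.
On the circular orbit at r = 1.160896×10^8 km, v_c = √(μ/r) = 33.8095 km/s.
Transfer-orbit speed at the same r (vis-viva, a = a_t): v_t = √[μ(2/r − 1/a_t)] = 43.7663 km/s.
Δv₂ = |v_t − v_c| = |43.7663 − 33.8095| = 9.957 km/s.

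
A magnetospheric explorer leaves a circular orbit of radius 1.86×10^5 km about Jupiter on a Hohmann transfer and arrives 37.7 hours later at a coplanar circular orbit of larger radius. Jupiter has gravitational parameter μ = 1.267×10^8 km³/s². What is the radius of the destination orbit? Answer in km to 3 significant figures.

Transfer time t = 37.7 hours = 1.3572×10^5 s, and t = π√(a_t³/μ).
So a_t = (μ t²/π²)^(1/3) = (1.267×10^8 × (1.3572×10^5)² / π²)^(1/3) = 6.1838×10^5 km.
Since a_t = (r₁ + r₂)/2, r₂ = 2a_t − r₁ = 2×6.1838×10^5 − 1.860×10^5 = 1.05076×10^6 km.

r₂ = 1.05×10^6 km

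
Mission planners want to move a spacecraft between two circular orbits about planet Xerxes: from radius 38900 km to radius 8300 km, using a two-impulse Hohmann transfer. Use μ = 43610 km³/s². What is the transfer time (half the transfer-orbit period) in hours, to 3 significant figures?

t = 15.2 hours

Semi-major axis of the transfer orbit: a_t = (38900 + 8300)/2 = 23600 km.
By Kepler's third law the transfer-orbit period is T = 2π√(a_t³/μ), so t = T/2 = 54541 s.
Converting: 54541 s ÷ 3600 s/hour = 15.2 hours.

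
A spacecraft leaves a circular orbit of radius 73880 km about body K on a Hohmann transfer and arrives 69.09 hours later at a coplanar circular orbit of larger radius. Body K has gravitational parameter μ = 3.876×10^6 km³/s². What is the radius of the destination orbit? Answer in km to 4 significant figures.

Transfer time t = 69.09 hours = 2.48724×10^5 s, and t = π√(a_t³/μ).
So a_t = (μ t²/π²)^(1/3) = (3.876×10^6 × (2.48724×10^5)² / π²)^(1/3) = 2.8963×10^5 km.
Since a_t = (r₁ + r₂)/2, r₂ = 2a_t − r₁ = 2×2.8963×10^5 − 73880 = 5.0538×10^5 km.

r₂ = 5.054×10^5 km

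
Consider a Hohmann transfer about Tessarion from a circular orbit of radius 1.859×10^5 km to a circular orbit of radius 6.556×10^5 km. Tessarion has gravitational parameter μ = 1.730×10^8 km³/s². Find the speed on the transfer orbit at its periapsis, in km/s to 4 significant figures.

v = 38.08 km/s

Transfer-ellipse semi-major axis a_t = (r₁ + r₂)/2 = (1.859×10^5 + 6.556×10^5)/2 = 4.2075×10^5 km.
At periapsis, r = 1.859×10^5 km.
Vis-viva: v = √[μ(2/r − 1/a_t)] = √[1.730×10^8 × (2/1.859×10^5 − 1/4.2075×10^5)] = 38.08 km/s.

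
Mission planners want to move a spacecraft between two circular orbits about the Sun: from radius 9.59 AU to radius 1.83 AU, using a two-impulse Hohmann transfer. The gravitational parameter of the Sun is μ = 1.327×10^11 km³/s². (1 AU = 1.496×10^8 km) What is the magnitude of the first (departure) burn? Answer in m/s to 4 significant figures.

Δv₁ = 4173 m/s

In km: r₁ = 9.59 × 1.496×10^8 = 1.434664×10^9 km; r₂ = 1.83 × 1.496×10^8 = 2.73768×10^8 km.
Transfer-ellipse semi-major axis a_t = (r₁ + r₂)/2 = (1.434664×10^9 + 2.73768×10^8)/2 = 8.54216×10^8 km.
On the circular orbit at r = 1.434664×10^9 km, v_c = √(μ/r) = 9.6175 km/s.
Transfer-orbit speed at the same r (vis-viva, a = a_t): v_t = √[μ(2/r − 1/a_t)] = 5.4446 km/s.
Δv₁ = |v_t − v_c| = |5.4446 − 9.6175| = 4.173 km/s.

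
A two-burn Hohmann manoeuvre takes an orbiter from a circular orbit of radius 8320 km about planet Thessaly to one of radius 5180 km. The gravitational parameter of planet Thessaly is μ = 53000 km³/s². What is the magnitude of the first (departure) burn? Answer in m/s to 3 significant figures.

Semi-major axis of the transfer orbit: a_t = (8320 + 5180)/2 = 6750 km.
On the circular orbit at r = 8320 km, v_c = √(μ/r) = 2.5239 km/s.
Vis-viva on the transfer ellipse at r = 8320 km gives v_t = √[μ(2/r − 1/a_t)] = 2.2110 km/s.
Δv₁ = |v_t − v_c| = |2.2110 − 2.5239| = 0.3129 km/s.

Δv₁ = 313 m/s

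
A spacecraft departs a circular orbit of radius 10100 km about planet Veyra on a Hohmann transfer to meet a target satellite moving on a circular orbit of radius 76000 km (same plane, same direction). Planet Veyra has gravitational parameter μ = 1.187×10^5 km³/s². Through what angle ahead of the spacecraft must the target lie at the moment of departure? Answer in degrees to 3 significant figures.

The Hohmann ellipse has a_t = (r₁ + r₂)/2 = 43050 km.
The half-period of the transfer ellipse is t = π√(a_t³/μ) = 81449 s.
Target angular speed ω₂ = √(μ/r₂³) = 1.6444×10^-5 rad/s.
Angle swept by the target during transfer: ω₂·t = 1.3393 rad = 76.74°.
The spacecraft traverses 180° on the transfer ellipse, so the target must lead by 180° − 76.74° = 103°.

φ = 103°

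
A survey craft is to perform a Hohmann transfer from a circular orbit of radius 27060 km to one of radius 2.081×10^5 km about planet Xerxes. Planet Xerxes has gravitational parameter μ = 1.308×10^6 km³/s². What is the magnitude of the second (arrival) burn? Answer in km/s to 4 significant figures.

Δv₂ = 1.304 km/s

Transfer-ellipse semi-major axis a_t = (r₁ + r₂)/2 = (27060 + 2.081×10^5)/2 = 1.1758×10^5 km.
Circular speed at r = 2.081×10^5 km: v_c = √(μ/r) = 2.507 km/s.
Vis-viva on the transfer ellipse at r = 2.081×10^5 km gives v_t = √[μ(2/r − 1/a_t)] = 1.203 km/s.
Δv₂ = |v_t − v_c| = |1.203 − 2.507| = 1.304 km/s.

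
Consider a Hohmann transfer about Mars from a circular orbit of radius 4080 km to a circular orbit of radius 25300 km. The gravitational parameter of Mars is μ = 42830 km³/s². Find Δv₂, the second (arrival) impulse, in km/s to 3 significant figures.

Transfer-ellipse semi-major axis a_t = (r₁ + r₂)/2 = (4080 + 25300)/2 = 14690 km.
On the circular orbit at r = 25300 km, v_c = √(μ/r) = 1.3011 km/s.
Vis-viva on the transfer ellipse at r = 25300 km gives v_t = √[μ(2/r − 1/a_t)] = 0.68570 km/s.
Δv₂ = |v_t − v_c| = |0.68570 − 1.3011| = 0.6154 km/s.

Δv₂ = 0.615 km/s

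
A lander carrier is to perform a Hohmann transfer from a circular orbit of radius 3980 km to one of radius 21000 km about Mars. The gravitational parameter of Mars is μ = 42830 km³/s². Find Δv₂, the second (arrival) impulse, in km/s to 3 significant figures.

Δv₂ = 0.622 km/s

The Hohmann ellipse has a_t = (r₁ + r₂)/2 = 12490 km.
Circular speed at r = 21000 km: v_c = √(μ/r) = 1.42812 km/s.
Transfer-orbit speed at the same r (vis-viva, a = a_t): v_t = √[μ(2/r − 1/a_t)] = 0.806166 km/s.
Δv₂ = |v_t − v_c| = |0.806166 − 1.42812| = 0.6220 km/s.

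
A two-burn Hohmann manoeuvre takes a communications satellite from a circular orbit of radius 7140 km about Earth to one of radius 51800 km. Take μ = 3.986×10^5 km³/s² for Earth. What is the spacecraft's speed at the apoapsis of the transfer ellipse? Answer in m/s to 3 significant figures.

v = 1370 m/s

The Hohmann ellipse has a_t = (r₁ + r₂)/2 = 29470 km.
At apoapsis, r = 51800 km.
Applying v² = μ(2/r − 1/a_t): v = 1.365 km/s.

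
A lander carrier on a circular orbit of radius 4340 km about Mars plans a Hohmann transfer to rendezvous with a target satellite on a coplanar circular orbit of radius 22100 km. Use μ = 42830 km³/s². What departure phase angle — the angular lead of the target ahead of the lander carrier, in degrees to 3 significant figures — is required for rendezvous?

φ = 96.7°

The Hohmann ellipse has a_t = (r₁ + r₂)/2 = 13220 km.
The half-period of the transfer ellipse is t = π√(a_t³/μ) = 23074 s.
Target angular speed ω₂ = √(μ/r₂³) = 6.2992×10^-5 rad/s.
Angle swept by the target during transfer: ω₂·t = 1.4535 rad = 83.28°.
The lander carrier traverses 180° on the transfer ellipse, so the target must lead by 180° − 83.28° = 96.7°.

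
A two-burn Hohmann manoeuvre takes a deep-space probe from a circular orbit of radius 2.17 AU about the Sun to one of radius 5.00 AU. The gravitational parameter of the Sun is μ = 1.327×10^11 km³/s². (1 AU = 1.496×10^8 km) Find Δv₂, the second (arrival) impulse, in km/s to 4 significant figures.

In km: r₁ = 2.17 × 1.496×10^8 = 3.24632×10^8 km; r₂ = 5.00 × 1.496×10^8 = 7.480×10^8 km.
Transfer-ellipse semi-major axis a_t = (r₁ + r₂)/2 = (3.24632×10^8 + 7.480×10^8)/2 = 5.36316×10^8 km.
On the circular orbit at r = 7.480×10^8 km, v_c = √(μ/r) = 13.3194 km/s.
Transfer-orbit speed at the same r (vis-viva, a = a_t): v_t = √[μ(2/r − 1/a_t)] = 10.3626 km/s.
Δv₂ = |v_t − v_c| = |10.3626 − 13.3194| = 2.957 km/s.

Δv₂ = 2.957 km/s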